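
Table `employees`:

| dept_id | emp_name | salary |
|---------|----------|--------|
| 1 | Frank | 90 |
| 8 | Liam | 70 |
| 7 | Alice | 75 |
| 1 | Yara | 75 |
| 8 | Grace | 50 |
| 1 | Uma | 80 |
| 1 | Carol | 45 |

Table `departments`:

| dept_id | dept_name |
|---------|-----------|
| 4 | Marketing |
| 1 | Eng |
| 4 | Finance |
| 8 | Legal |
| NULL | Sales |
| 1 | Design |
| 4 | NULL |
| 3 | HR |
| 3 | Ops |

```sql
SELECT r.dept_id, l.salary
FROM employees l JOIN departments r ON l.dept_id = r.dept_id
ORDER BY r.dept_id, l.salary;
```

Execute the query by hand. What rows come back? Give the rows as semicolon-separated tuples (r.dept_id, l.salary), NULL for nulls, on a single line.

(1, 45); (1, 45); (1, 75); (1, 75); (1, 80); (1, 80); (1, 90); (1, 90); (8, 50); (8, 70)

INNER JOIN keeps only pairs where the ON condition holds.
Matching on l.dept_id = r.dept_id. A NULL in a compared column never satisfies the condition.
Matched pairs: 10.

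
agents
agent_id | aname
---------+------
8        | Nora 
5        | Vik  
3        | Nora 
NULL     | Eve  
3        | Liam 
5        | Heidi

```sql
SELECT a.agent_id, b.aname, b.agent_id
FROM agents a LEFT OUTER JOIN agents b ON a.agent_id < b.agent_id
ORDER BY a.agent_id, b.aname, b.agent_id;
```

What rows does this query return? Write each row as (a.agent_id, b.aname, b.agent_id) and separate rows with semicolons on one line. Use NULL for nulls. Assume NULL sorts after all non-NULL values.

LEFT JOIN keeps every row from `agents a`; unmatched rows get NULL for `agents b`'s columns.
Matching on a.agent_id < b.agent_id. A NULL in a compared column never satisfies the condition.
Matched pairs: 8; unmatched a rows kept: 2.

(3, Heidi, 5); (3, Heidi, 5); (3, Nora, 8); (3, Nora, 8); (3, Vik, 5); (3, Vik, 5); (5, Nora, 8); (5, Nora, 8); (8, NULL, NULL); (NULL, NULL, NULL)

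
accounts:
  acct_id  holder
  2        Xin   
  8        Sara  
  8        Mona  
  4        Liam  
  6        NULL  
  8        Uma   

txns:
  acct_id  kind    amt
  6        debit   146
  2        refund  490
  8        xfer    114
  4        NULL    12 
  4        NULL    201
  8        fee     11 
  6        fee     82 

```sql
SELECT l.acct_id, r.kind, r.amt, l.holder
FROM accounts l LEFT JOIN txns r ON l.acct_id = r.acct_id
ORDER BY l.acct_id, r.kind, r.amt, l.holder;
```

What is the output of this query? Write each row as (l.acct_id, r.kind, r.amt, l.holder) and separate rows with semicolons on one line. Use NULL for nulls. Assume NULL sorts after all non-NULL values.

(2, refund, 490, Xin); (4, NULL, 12, Liam); (4, NULL, 201, Liam); (6, debit, 146, NULL); (6, fee, 82, NULL); (8, fee, 11, Mona); (8, fee, 11, Sara); (8, fee, 11, Uma); (8, xfer, 114, Mona); (8, xfer, 114, Sara); (8, xfer, 114, Uma)

LEFT JOIN keeps every row from `accounts`; unmatched rows get NULL for `txns`'s columns.
Matching on l.acct_id = r.acct_id.
- acct_id=2: 1 matching r row(s), so 1 row(s) emitted.
- acct_id=8: 2 matching r row(s), so 2 row(s) emitted.
- acct_id=8: 2 matching r row(s), so 2 row(s) emitted.
- acct_id=4: 2 matching r row(s), so 2 row(s) emitted.
- acct_id=6: 2 matching r row(s), so 2 row(s) emitted.
- acct_id=8: 2 matching r row(s), so 2 row(s) emitted.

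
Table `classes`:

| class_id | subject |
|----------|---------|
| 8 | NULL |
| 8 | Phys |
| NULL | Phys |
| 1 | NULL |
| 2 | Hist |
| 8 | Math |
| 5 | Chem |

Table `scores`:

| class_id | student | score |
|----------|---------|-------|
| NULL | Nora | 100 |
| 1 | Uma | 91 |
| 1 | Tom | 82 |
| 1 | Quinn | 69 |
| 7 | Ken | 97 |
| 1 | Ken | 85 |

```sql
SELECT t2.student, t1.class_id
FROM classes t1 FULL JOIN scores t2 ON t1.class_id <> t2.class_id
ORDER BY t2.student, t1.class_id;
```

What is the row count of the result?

FULL OUTER JOIN keeps every row from both sides; unmatched rows get NULL for the other side's columns.
Matching on t1.class_id <> t2.class_id. A NULL in a compared column never satisfies the condition.
- t1 row (class_id=8): matches 5 t2 row(s) → 5 output row(s).
- t1 row (class_id=8): matches 5 t2 row(s) → 5 output row(s).
- t1 row (class_id=NULL): no match → kept, t2 columns NULL.
- t1 row (class_id=1): matches 1 t2 row(s) → 1 output row(s).
- t1 row (class_id=2): matches 5 t2 row(s) → 5 output row(s).
- t1 row (class_id=8): matches 5 t2 row(s) → 5 output row(s).
- t1 row (class_id=5): matches 5 t2 row(s) → 5 output row(s).
- plus 1 unmatched t2 row(s), each kept with NULL t1 columns.
Total: 26 matched + 2 padded = 28 rows.

28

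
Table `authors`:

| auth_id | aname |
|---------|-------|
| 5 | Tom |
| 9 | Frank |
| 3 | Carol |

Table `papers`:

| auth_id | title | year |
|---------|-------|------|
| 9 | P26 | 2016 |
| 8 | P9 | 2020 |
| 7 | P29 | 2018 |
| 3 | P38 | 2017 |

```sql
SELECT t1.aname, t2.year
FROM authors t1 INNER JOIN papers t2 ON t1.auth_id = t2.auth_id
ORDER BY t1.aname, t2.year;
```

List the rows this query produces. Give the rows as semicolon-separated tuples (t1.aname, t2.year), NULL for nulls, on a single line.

INNER JOIN keeps only pairs where the ON condition holds.
Matching on t1.auth_id = t2.auth_id.
Matched pairs: 2.

(Carol, 2017); (Frank, 2016)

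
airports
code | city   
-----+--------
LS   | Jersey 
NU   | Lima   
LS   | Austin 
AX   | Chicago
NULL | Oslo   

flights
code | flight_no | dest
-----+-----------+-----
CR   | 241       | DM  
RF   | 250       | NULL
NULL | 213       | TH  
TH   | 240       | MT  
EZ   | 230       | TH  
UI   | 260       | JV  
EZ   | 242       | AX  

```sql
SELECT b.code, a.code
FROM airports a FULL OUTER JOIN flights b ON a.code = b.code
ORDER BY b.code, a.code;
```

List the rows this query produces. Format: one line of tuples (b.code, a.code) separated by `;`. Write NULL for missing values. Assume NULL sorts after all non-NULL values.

FULL OUTER JOIN keeps every row from both sides; unmatched rows get NULL for the other side's columns.
Matching on a.code = b.code. A NULL in a compared column never satisfies the condition.
Matched pairs: 0; unmatched a rows kept: 5; unmatched b rows kept: 7.

(CR, NULL); (EZ, NULL); (EZ, NULL); (RF, NULL); (TH, NULL); (UI, NULL); (NULL, AX); (NULL, LS); (NULL, LS); (NULL, NU); (NULL, NULL); (NULL, NULL)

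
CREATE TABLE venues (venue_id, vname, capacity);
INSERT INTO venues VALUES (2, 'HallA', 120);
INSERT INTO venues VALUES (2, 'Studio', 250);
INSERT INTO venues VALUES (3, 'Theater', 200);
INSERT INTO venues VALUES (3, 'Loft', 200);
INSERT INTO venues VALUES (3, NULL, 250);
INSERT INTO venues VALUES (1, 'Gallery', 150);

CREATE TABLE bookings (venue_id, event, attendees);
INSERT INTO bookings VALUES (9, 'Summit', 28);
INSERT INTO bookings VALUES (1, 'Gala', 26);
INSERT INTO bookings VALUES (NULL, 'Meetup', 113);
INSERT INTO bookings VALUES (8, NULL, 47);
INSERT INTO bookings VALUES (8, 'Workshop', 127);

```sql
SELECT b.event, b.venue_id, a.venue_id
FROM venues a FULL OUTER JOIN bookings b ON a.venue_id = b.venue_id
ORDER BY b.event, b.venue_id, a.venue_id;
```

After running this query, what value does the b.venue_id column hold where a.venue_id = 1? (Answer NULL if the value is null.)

1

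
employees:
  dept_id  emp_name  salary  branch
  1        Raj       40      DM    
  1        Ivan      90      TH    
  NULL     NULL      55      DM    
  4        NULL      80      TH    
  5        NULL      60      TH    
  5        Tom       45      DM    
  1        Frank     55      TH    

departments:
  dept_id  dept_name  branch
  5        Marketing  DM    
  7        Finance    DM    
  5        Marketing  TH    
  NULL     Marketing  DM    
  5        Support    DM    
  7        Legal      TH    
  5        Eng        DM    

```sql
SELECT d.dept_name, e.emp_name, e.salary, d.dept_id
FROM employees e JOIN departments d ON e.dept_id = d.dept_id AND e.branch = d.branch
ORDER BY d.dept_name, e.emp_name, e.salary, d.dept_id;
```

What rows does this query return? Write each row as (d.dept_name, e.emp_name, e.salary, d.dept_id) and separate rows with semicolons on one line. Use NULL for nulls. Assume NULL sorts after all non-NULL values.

(Eng, Tom, 45, 5); (Marketing, Tom, 45, 5); (Marketing, NULL, 60, 5); (Support, Tom, 45, 5)

INNER JOIN keeps only pairs where the ON condition holds.
Matching on e.dept_id = d.dept_id AND e.branch = d.branch. A NULL in a compared column never satisfies the condition.
- e (dept_id=1, branch=DM) has no partner → excluded.
- e (dept_id=1, branch=TH) has no partner → excluded.
- e (dept_id=NULL, branch=DM) has no partner → excluded.
- e (dept_id=4, branch=TH) has no partner → excluded.
- e (dept_id=5, branch=TH) pairs with 1 row(s) of d.
- e (dept_id=5, branch=DM) pairs with 3 row(s) of d.
- e (dept_id=1, branch=TH) has no partner → excluded.
After projecting and ordering:
d.dept_name | e.emp_name | e.salary | d.dept_id
Eng | Tom | 45 | 5
Marketing | Tom | 45 | 5
Marketing | NULL | 60 | 5
Support | Tom | 45 | 5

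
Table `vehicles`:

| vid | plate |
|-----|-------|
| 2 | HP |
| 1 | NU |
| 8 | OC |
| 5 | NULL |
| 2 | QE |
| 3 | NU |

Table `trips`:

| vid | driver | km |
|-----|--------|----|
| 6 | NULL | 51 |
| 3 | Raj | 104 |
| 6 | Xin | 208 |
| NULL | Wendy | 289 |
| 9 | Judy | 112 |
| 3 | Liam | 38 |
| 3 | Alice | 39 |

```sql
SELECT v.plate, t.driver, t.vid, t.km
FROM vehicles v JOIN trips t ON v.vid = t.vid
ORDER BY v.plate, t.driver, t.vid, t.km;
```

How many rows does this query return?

3

INNER JOIN keeps only pairs where the ON condition holds.
Matching on v.vid = t.vid. A NULL in a compared column never satisfies the condition.
Matched pairs: 3.
Total: 3 rows.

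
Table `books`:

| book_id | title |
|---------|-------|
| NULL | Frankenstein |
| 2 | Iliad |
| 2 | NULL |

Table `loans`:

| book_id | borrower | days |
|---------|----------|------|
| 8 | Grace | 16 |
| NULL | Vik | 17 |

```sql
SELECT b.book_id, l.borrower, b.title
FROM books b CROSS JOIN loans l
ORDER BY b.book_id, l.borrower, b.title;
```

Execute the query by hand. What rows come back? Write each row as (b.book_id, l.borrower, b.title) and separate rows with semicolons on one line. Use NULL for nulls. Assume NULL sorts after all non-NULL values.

CROSS JOIN pairs every row of `books` with every row of `loans`: 3 × 2 = 6 rows.
After projecting and ordering:
b.book_id | l.borrower | b.title
2 | Grace | Iliad
2 | Grace | NULL
2 | Vik | Iliad
2 | Vik | NULL
NULL | Grace | Frankenstein
NULL | Vik | Frankenstein

(2, Grace, Iliad); (2, Grace, NULL); (2, Vik, Iliad); (2, Vik, NULL); (NULL, Grace, Frankenstein); (NULL, Vik, Frankenstein)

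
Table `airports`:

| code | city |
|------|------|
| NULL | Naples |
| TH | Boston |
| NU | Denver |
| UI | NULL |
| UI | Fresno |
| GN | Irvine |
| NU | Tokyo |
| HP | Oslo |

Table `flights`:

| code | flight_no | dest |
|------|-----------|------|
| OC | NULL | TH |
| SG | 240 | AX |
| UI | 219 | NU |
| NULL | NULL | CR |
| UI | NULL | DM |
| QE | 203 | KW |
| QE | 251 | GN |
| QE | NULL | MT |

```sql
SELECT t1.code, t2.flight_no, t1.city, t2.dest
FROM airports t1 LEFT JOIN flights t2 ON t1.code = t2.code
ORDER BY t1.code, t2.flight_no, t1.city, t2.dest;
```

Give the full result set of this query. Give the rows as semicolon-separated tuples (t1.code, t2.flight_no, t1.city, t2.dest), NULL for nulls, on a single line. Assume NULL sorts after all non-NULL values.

LEFT JOIN keeps every row from `airports`; unmatched rows get NULL for `flights`'s columns.
Matching on t1.code = t2.code. A NULL in a compared column never satisfies the condition.
Matched pairs: 4; unmatched t1 rows kept: 6.

(GN, NULL, Irvine, NULL); (HP, NULL, Oslo, NULL); (NU, NULL, Denver, NULL); (NU, NULL, Tokyo, NULL); (TH, NULL, Boston, NULL); (UI, 219, Fresno, NU); (UI, 219, NULL, NU); (UI, NULL, Fresno, DM); (UI, NULL, NULL, DM); (NULL, NULL, Naples, NULL)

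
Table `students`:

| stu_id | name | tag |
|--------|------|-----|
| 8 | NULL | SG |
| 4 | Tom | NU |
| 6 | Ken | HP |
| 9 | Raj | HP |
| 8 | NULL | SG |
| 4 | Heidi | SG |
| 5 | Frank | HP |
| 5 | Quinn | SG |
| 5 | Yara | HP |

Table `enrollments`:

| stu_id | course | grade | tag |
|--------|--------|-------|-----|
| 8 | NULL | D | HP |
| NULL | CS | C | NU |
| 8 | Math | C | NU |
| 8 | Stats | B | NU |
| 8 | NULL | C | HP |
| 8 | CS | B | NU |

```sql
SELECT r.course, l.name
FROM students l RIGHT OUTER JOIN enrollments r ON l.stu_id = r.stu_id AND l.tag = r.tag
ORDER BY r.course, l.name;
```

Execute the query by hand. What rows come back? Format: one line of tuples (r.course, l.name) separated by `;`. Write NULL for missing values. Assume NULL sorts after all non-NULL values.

(CS, NULL); (CS, NULL); (Math, NULL); (Stats, NULL); (NULL, NULL); (NULL, NULL)

RIGHT JOIN keeps every row from `enrollments`; unmatched rows get NULL for `students`'s columns.
Matching on l.stu_id = r.stu_id AND l.tag = r.tag. A NULL in a compared column never satisfies the condition.
Matched pairs: 0; unmatched r rows kept: 6.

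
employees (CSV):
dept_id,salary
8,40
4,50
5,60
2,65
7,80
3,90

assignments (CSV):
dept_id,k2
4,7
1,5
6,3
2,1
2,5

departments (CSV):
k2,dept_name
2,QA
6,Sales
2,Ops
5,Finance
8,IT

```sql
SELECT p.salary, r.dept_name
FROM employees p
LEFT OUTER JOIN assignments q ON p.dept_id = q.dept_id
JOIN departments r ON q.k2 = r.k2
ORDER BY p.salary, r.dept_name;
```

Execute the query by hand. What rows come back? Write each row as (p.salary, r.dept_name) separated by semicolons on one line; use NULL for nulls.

Step 1 — p LEFT JOIN q on dept_id → 7 row(s).
Then INNER JOIN `departments r` on k2: keep only rows whose q.k2 appears in r.

(65, Finance)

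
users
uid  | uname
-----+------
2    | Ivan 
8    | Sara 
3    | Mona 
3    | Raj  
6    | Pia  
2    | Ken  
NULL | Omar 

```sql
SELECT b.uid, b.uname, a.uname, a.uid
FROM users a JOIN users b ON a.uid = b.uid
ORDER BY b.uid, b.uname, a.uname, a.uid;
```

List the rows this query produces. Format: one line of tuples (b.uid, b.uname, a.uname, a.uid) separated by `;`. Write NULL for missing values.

(2, Ivan, Ivan, 2); (2, Ivan, Ken, 2); (2, Ken, Ivan, 2); (2, Ken, Ken, 2); (3, Mona, Mona, 3); (3, Mona, Raj, 3); (3, Raj, Mona, 3); (3, Raj, Raj, 3); (6, Pia, Pia, 6); (8, Sara, Sara, 8)

INNER JOIN keeps only pairs where the ON condition holds.
Matching on a.uid = b.uid. A NULL in a compared column never satisfies the condition.
- a row (uid=2): matches 2 b row(s) → 2 output row(s).
- a row (uid=8): matches 1 b row(s) → 1 output row(s).
- a row (uid=3): matches 2 b row(s) → 2 output row(s).
- a row (uid=3): matches 2 b row(s) → 2 output row(s).
- a row (uid=6): matches 1 b row(s) → 1 output row(s).
- a row (uid=2): matches 2 b row(s) → 2 output row(s).
- a row (uid=NULL): no match → dropped.
After projecting and ordering:
b.uid | b.uname | a.uname | a.uid
2 | Ivan | Ivan | 2
2 | Ivan | Ken | 2
2 | Ken | Ivan | 2
2 | Ken | Ken | 2
3 | Mona | Mona | 3
3 | Mona | Raj | 3
3 | Raj | Mona | 3
3 | Raj | Raj | 3
6 | Pia | Pia | 6
8 | Sara | Sara | 8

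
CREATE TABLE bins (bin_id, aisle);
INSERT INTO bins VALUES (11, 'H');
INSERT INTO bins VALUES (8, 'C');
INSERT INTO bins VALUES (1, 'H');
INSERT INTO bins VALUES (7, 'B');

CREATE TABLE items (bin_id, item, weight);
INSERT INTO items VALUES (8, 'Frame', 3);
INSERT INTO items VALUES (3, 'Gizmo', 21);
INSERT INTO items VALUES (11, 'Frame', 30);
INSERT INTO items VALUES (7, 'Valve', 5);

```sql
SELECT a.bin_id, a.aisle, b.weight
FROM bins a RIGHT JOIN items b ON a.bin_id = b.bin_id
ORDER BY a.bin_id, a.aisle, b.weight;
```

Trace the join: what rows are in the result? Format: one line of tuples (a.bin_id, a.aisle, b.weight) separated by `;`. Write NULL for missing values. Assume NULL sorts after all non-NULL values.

RIGHT JOIN keeps every row from `items`; unmatched rows get NULL for `bins`'s columns.
Matching on a.bin_id = b.bin_id.
Matched pairs: 3; unmatched b rows kept: 1.

(7, B, 5); (8, C, 3); (11, H, 30); (NULL, NULL, 21)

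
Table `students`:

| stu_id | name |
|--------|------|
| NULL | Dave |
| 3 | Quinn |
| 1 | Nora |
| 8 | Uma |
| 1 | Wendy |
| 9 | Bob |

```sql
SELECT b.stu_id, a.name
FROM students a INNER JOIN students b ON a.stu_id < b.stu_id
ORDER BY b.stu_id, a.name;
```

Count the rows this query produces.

9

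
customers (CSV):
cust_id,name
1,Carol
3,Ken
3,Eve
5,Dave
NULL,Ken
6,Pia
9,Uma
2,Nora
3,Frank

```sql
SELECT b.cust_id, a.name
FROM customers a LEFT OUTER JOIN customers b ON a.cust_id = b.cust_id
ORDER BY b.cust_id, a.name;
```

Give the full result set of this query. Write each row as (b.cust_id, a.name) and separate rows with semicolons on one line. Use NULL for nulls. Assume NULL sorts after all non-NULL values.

LEFT JOIN keeps every row from `customers a`; unmatched rows get NULL for `customers b`'s columns.
Matching on a.cust_id = b.cust_id. A NULL in a compared column never satisfies the condition.
Matched pairs: 14; unmatched a rows kept: 1.

(1, Carol); (2, Nora); (3, Eve); (3, Eve); (3, Eve); (3, Frank); (3, Frank); (3, Frank); (3, Ken); (3, Ken); (3, Ken); (5, Dave); (6, Pia); (9, Uma); (NULL, Ken)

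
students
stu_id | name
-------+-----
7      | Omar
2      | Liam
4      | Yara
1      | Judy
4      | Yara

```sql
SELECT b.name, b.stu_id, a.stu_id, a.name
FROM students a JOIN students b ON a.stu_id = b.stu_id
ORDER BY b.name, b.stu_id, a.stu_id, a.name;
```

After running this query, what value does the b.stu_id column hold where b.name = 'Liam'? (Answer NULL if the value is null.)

2

INNER JOIN keeps only pairs where the ON condition holds.
Matching on a.stu_id = b.stu_id.
- stu_id=7: 1 matching b row(s), so 1 row(s) emitted.
- stu_id=2: 1 matching b row(s), so 1 row(s) emitted.
- stu_id=4: 2 matching b row(s), so 2 row(s) emitted.
- stu_id=1: 1 matching b row(s), so 1 row(s) emitted.
- stu_id=4: 2 matching b row(s), so 2 row(s) emitted.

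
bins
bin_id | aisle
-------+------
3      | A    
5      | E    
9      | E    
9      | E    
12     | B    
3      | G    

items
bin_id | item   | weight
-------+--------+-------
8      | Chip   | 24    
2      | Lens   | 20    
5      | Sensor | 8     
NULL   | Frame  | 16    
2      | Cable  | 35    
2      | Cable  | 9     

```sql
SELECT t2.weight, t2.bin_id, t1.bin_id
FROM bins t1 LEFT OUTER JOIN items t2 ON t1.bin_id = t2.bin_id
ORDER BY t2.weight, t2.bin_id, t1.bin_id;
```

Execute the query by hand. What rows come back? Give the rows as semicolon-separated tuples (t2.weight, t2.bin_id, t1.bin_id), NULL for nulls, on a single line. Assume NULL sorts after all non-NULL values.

(8, 5, 5); (NULL, NULL, 3); (NULL, NULL, 3); (NULL, NULL, 9); (NULL, NULL, 9); (NULL, NULL, 12)

LEFT JOIN keeps every row from `bins`; unmatched rows get NULL for `items`'s columns.
Matching on t1.bin_id = t2.bin_id. A NULL in a compared column never satisfies the condition.
- bin_id=3: no t2 row matches, row kept with t2 columns NULL.
- bin_id=5: 1 matching t2 row(s), so 1 row(s) emitted.
- bin_id=9: no t2 row matches, row kept with t2 columns NULL.
- bin_id=9: no t2 row matches, row kept with t2 columns NULL.
- bin_id=12: no t2 row matches, row kept with t2 columns NULL.
- bin_id=3: no t2 row matches, row kept with t2 columns NULL.
After projecting and ordering:
t2.weight | t2.bin_id | t1.bin_id
8 | 5 | 5
NULL | NULL | 3
NULL | NULL | 3
NULL | NULL | 9
NULL | NULL | 9
NULL | NULL | 12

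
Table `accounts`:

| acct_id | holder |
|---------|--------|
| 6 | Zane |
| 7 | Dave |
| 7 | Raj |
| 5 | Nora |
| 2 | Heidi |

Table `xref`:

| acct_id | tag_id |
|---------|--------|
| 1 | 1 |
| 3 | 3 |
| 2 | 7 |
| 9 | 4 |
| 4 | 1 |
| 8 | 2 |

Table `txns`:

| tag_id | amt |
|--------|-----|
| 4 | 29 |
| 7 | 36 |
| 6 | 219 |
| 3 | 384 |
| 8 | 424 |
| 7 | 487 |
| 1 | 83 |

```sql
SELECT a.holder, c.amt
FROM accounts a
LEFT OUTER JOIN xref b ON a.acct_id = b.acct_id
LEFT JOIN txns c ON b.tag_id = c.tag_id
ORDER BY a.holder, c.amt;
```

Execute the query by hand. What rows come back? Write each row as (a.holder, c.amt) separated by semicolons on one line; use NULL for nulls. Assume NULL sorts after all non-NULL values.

Evaluate left to right. First `accounts a LEFT JOIN xref b` on acct_id: 5 row(s).
Then LEFT JOIN `txns c` on tag_id: each of those 5 rows is kept; rows whose b.tag_id has no match in c get NULL for c's columns.

(Dave, NULL); (Heidi, 36); (Heidi, 487); (Nora, NULL); (Raj, NULL); (Zane, NULL)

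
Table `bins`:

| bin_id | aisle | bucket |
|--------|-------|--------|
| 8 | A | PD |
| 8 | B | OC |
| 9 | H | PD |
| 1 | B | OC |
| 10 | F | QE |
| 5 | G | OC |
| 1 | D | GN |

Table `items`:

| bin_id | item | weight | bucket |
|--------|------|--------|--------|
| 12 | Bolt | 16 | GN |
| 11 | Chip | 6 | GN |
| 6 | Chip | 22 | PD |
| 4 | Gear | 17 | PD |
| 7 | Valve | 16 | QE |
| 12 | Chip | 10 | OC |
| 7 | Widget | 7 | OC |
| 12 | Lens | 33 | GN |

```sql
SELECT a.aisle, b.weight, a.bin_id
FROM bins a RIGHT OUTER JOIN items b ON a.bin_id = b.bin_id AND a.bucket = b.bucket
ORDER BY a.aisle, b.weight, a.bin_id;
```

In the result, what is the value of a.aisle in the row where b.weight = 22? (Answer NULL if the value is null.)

RIGHT JOIN keeps every row from `items`; unmatched rows get NULL for `bins`'s columns.
Matching on a.bin_id = b.bin_id AND a.bucket = b.bucket.
- bin_id=8, bucket=PD: no matching b row.
- bin_id=8, bucket=OC: no matching b row.
- bin_id=9, bucket=PD: no matching b row.
- bin_id=1, bucket=OC: no matching b row.
- bin_id=10, bucket=QE: no matching b row.
- bin_id=5, bucket=OC: no matching b row.
- bin_id=1, bucket=GN: no matching b row.
- plus 8 unmatched b row(s), each kept with NULL a columns.

NULL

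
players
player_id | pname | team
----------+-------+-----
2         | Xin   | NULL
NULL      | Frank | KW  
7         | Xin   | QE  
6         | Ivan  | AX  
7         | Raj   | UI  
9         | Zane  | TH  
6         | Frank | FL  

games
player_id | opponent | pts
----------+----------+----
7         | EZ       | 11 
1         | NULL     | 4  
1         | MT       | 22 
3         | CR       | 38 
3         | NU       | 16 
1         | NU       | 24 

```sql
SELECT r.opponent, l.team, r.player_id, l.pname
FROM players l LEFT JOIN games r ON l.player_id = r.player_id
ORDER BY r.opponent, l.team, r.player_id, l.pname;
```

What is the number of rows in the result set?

LEFT JOIN keeps every row from `players`; unmatched rows get NULL for `games`'s columns.
Matching on l.player_id = r.player_id. A NULL in a compared column never satisfies the condition.
Matched pairs: 2; unmatched l rows kept: 5.
Total: 2 matched + 5 padded = 7 rows.

7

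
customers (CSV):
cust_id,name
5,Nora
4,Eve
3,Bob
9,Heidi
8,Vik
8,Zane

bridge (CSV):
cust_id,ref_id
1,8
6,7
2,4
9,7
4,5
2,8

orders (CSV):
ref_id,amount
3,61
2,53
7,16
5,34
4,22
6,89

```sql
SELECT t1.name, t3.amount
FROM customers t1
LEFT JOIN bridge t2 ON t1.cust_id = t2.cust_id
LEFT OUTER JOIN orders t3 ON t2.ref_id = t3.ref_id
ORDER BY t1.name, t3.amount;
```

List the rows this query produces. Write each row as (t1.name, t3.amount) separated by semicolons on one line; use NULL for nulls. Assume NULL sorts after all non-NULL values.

Joins associate left-to-right: customers LEFT JOIN bridge on cust_id gives 6 intermediate row(s).
Then LEFT JOIN `orders t3` on ref_id: each of those 6 rows is kept; rows whose t2.ref_id has no match in t3 get NULL for t3's columns.

(Bob, NULL); (Eve, 34); (Heidi, 16); (Nora, NULL); (Vik, NULL); (Zane, NULL)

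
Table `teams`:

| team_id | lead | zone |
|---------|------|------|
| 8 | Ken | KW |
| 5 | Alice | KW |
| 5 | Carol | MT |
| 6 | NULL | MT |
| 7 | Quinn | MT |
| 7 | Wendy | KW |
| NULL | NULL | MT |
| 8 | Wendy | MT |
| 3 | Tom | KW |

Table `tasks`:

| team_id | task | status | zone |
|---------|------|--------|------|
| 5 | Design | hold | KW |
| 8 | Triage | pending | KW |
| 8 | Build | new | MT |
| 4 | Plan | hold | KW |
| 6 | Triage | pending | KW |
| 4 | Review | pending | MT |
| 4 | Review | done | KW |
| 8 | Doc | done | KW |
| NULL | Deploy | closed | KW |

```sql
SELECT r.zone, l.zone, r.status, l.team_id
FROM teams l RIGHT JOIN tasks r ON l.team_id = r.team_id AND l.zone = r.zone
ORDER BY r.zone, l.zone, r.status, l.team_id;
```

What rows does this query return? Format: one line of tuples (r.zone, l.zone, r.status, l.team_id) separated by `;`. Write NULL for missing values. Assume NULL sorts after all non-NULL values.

(KW, KW, done, 8); (KW, KW, hold, 5); (KW, KW, pending, 8); (KW, NULL, closed, NULL); (KW, NULL, done, NULL); (KW, NULL, hold, NULL); (KW, NULL, pending, NULL); (MT, MT, new, 8); (MT, NULL, pending, NULL)

RIGHT JOIN keeps every row from `tasks`; unmatched rows get NULL for `teams`'s columns.
Matching on l.team_id = r.team_id AND l.zone = r.zone. A NULL in a compared column never satisfies the condition.
- l row (team_id=8, zone=KW): matches 2 r row(s) → 2 output row(s).
- l row (team_id=5, zone=KW): matches 1 r row(s) → 1 output row(s).
- l row (team_id=5, zone=MT): no match.
- l row (team_id=6, zone=MT): no match.
- l row (team_id=7, zone=MT): no match.
- l row (team_id=7, zone=KW): no match.
- l row (team_id=NULL, zone=MT): no match.
- l row (team_id=8, zone=MT): matches 1 r row(s) → 1 output row(s).
- l row (team_id=3, zone=KW): no match.
- plus 5 unmatched r row(s), each kept with NULL l columns.
After projecting and ordering:
r.zone | l.zone | r.status | l.team_id
KW | KW | done | 8
KW | KW | hold | 5
KW | KW | pending | 8
KW | NULL | closed | NULL
KW | NULL | done | NULL
KW | NULL | hold | NULL
KW | NULL | pending | NULL
MT | MT | new | 8
MT | NULL | pending | NULL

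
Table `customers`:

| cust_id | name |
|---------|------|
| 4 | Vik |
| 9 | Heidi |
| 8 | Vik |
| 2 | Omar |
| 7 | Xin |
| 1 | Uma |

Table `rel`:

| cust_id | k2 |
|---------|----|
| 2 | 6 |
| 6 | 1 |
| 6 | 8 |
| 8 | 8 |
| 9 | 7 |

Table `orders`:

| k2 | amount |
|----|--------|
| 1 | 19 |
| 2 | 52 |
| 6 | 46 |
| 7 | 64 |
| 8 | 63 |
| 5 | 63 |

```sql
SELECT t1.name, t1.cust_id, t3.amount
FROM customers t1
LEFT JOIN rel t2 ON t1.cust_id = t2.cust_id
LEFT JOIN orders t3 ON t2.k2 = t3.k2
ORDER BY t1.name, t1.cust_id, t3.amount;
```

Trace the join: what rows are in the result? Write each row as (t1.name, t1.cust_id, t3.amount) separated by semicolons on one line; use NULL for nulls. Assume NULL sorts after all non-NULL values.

Joins associate left-to-right: customers LEFT JOIN rel on cust_id gives 6 intermediate row(s).
Then LEFT JOIN `orders t3` on k2: each of those 6 rows is kept; rows whose t2.k2 has no match in t3 get NULL for t3's columns.

(Heidi, 9, 64); (Omar, 2, 46); (Uma, 1, NULL); (Vik, 4, NULL); (Vik, 8, 63); (Xin, 7, NULL)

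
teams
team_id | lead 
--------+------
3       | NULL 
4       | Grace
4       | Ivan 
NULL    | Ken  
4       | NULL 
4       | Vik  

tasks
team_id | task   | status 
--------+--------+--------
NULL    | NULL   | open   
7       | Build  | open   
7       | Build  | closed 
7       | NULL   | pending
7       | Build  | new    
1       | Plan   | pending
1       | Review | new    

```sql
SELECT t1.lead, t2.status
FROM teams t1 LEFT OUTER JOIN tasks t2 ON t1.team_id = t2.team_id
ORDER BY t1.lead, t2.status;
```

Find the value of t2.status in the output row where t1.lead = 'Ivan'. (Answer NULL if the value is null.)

LEFT JOIN keeps every row from `teams`; unmatched rows get NULL for `tasks`'s columns.
Matching on t1.team_id = t2.team_id. A NULL in a compared column never satisfies the condition.
- t1 (team_id=3) has no partner → padded with NULL.
- t1 (team_id=4) has no partner → padded with NULL.
- t1 (team_id=4) has no partner → padded with NULL.
- t1 (team_id=NULL) has no partner → padded with NULL.
- t1 (team_id=4) has no partner → padded with NULL.
- t1 (team_id=4) has no partner → padded with NULL.

NULL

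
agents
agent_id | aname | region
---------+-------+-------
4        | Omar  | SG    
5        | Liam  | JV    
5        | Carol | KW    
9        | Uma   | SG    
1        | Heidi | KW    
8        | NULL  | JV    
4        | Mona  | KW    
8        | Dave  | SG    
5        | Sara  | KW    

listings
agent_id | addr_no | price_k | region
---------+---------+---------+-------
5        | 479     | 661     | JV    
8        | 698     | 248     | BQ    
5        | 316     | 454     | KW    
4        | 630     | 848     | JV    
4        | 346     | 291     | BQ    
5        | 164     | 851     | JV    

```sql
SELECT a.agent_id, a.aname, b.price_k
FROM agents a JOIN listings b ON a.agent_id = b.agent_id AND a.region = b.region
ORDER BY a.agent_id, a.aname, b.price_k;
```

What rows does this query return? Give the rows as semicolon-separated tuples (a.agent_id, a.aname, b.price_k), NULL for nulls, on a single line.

INNER JOIN keeps only pairs where the ON condition holds.
Matching on a.agent_id = b.agent_id AND a.region = b.region.
- a row (agent_id=4, region=SG): no match → dropped.
- a row (agent_id=5, region=JV): matches 2 b row(s) → 2 output row(s).
- a row (agent_id=5, region=KW): matches 1 b row(s) → 1 output row(s).
- a row (agent_id=9, region=SG): no match → dropped.
- a row (agent_id=1, region=KW): no match → dropped.
- a row (agent_id=8, region=JV): no match → dropped.
- a row (agent_id=4, region=KW): no match → dropped.
- a row (agent_id=8, region=SG): no match → dropped.
- a row (agent_id=5, region=KW): matches 1 b row(s) → 1 output row(s).
After projecting and ordering:
a.agent_id | a.aname | b.price_k
5 | Carol | 454
5 | Liam | 661
5 | Liam | 851
5 | Sara | 454

(5, Carol, 454); (5, Liam, 661); (5, Liam, 851); (5, Sara, 454)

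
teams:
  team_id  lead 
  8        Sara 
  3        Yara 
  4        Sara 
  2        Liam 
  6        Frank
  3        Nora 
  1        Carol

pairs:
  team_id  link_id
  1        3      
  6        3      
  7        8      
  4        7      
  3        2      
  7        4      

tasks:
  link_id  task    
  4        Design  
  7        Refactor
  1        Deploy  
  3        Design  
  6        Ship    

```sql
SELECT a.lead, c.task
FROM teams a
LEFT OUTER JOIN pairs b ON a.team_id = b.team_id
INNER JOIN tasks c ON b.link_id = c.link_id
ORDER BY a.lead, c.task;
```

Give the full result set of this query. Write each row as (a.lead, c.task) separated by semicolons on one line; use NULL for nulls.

Step 1 — a LEFT JOIN b on team_id → 7 row(s).
Then INNER JOIN `tasks c` on link_id: keep only rows whose b.link_id appears in c.

(Carol, Design); (Frank, Design); (Sara, Refactor)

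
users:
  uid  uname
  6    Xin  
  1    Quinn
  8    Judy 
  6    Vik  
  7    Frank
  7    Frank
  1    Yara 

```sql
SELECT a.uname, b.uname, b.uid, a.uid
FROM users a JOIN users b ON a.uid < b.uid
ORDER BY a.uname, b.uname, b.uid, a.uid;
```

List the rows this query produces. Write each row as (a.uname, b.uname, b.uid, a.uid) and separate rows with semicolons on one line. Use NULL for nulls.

(Frank, Judy, 8, 7); (Frank, Judy, 8, 7); (Quinn, Frank, 7, 1); (Quinn, Frank, 7, 1); (Quinn, Judy, 8, 1); (Quinn, Vik, 6, 1); (Quinn, Xin, 6, 1); (Vik, Frank, 7, 6); (Vik, Frank, 7, 6); (Vik, Judy, 8, 6); (Xin, Frank, 7, 6); (Xin, Frank, 7, 6); (Xin, Judy, 8, 6); (Yara, Frank, 7, 1); (Yara, Frank, 7, 1); (Yara, Judy, 8, 1); (Yara, Vik, 6, 1); (Yara, Xin, 6, 1)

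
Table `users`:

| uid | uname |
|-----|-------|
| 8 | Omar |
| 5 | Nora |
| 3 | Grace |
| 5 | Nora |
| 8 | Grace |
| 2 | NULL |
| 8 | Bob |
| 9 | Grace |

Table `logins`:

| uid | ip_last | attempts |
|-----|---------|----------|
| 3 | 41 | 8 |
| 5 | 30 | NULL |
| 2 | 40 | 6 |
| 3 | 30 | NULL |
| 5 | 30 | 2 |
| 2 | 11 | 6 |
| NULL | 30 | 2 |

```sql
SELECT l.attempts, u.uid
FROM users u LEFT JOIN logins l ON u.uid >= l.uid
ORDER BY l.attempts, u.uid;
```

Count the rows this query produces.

42

LEFT JOIN keeps every row from `users`; unmatched rows get NULL for `logins`'s columns.
Matching on u.uid >= l.uid. A NULL in a compared column never satisfies the condition.
- u row (uid=8): matches 6 l row(s) → 6 output row(s).
- u row (uid=5): matches 6 l row(s) → 6 output row(s).
- u row (uid=3): matches 4 l row(s) → 4 output row(s).
- u row (uid=5): matches 6 l row(s) → 6 output row(s).
- u row (uid=8): matches 6 l row(s) → 6 output row(s).
- u row (uid=2): matches 2 l row(s) → 2 output row(s).
- u row (uid=8): matches 6 l row(s) → 6 output row(s).
- u row (uid=9): matches 6 l row(s) → 6 output row(s).
Total: 42 rows.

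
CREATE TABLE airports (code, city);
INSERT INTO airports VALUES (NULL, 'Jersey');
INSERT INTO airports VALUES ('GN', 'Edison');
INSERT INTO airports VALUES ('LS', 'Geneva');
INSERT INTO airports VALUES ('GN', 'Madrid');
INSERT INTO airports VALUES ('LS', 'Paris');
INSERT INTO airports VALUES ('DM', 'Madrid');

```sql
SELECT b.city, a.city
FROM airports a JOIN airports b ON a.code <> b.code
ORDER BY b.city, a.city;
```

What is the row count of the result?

16

INNER JOIN keeps only pairs where the ON condition holds.
Matching on a.code <> b.code. A NULL in a compared column never satisfies the condition.
- a (code=NULL) has no partner → excluded.
- a (code=GN) pairs with 3 row(s) of b.
- a (code=LS) pairs with 3 row(s) of b.
- a (code=GN) pairs with 3 row(s) of b.
- a (code=LS) pairs with 3 row(s) of b.
- a (code=DM) pairs with 4 row(s) of b.
Total: 16 rows.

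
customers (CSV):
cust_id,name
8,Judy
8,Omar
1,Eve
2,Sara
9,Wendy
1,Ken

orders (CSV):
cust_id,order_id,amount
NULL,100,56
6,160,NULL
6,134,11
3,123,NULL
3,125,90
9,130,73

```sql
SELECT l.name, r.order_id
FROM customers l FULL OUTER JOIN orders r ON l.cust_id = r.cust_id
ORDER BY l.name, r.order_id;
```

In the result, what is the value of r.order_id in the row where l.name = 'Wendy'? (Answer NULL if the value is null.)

130

FULL OUTER JOIN keeps every row from both sides; unmatched rows get NULL for the other side's columns.
Matching on l.cust_id = r.cust_id. A NULL in a compared column never satisfies the condition.
- cust_id=8: no r row matches, row kept with r columns NULL.
- cust_id=8: no r row matches, row kept with r columns NULL.
- cust_id=1: no r row matches, row kept with r columns NULL.
- cust_id=2: no r row matches, row kept with r columns NULL.
- cust_id=9: 1 matching r row(s), so 1 row(s) emitted.
- cust_id=1: no r row matches, row kept with r columns NULL.
- plus 5 unmatched r row(s), each kept with NULL l columns.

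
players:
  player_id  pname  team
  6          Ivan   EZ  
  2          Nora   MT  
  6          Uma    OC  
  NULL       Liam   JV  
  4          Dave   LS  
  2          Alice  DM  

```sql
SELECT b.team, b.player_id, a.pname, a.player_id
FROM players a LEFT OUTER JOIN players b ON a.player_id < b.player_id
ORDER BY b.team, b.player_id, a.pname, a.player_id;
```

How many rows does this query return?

LEFT JOIN keeps every row from `players a`; unmatched rows get NULL for `players b`'s columns.
Matching on a.player_id < b.player_id. A NULL in a compared column never satisfies the condition.
- a row (player_id=6): no match → kept, b columns NULL.
- a row (player_id=2): matches 3 b row(s) → 3 output row(s).
- a row (player_id=6): no match → kept, b columns NULL.
- a row (player_id=NULL): no match → kept, b columns NULL.
- a row (player_id=4): matches 2 b row(s) → 2 output row(s).
- a row (player_id=2): matches 3 b row(s) → 3 output row(s).
Total: 8 matched + 3 padded = 11 rows.

11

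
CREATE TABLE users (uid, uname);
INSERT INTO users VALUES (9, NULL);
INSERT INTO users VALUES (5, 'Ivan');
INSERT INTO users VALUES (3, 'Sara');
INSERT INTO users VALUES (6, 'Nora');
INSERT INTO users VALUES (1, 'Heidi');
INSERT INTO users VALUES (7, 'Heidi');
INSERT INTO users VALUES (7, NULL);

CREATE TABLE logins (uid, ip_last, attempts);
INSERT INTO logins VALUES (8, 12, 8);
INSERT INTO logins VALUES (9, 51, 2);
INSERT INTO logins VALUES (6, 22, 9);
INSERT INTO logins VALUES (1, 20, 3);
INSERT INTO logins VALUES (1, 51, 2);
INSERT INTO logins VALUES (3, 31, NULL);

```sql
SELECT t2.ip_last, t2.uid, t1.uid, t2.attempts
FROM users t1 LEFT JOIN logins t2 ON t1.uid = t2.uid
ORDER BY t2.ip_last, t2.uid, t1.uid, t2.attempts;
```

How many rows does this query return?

8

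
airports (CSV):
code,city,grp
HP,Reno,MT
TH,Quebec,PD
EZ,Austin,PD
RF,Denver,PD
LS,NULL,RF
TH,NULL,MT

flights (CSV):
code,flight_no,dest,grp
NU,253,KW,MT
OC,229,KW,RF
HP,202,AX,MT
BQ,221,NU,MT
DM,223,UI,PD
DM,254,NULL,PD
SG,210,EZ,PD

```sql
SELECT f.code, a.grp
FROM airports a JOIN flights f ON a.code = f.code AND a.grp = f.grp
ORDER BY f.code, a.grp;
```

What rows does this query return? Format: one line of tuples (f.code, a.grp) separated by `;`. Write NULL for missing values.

(HP, MT)

INNER JOIN keeps only pairs where the ON condition holds.
Matching on a.code = f.code AND a.grp = f.grp.
- a row (code=HP, grp=MT): matches 1 f row(s) → 1 output row(s).
- a row (code=TH, grp=PD): no match → dropped.
- a row (code=EZ, grp=PD): no match → dropped.
- a row (code=RF, grp=PD): no match → dropped.
- a row (code=LS, grp=RF): no match → dropped.
- a row (code=TH, grp=MT): no match → dropped.
After projecting and ordering:
f.code | a.grp
HP | MT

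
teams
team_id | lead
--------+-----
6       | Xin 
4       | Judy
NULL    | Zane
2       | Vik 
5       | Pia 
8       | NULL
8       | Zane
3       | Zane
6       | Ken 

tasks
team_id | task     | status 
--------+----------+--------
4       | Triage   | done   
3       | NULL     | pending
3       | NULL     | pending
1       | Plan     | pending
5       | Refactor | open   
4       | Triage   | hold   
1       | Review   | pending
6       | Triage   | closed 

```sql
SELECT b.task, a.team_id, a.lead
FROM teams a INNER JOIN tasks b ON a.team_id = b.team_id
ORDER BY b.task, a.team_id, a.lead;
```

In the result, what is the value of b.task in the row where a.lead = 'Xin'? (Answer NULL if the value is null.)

INNER JOIN keeps only pairs where the ON condition holds.
Matching on a.team_id = b.team_id. A NULL in a compared column never satisfies the condition.
Matched pairs: 7.

Triage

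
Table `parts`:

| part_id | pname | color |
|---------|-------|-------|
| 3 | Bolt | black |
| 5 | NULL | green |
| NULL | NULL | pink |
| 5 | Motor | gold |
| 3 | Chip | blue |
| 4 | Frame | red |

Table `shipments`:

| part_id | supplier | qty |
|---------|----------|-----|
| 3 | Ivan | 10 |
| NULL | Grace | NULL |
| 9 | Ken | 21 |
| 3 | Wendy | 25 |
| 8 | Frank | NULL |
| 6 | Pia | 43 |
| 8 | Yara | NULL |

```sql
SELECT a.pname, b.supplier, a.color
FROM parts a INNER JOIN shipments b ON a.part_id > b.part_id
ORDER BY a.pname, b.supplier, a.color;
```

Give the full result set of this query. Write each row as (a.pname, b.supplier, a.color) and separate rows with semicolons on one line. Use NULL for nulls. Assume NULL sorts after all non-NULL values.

(Frame, Ivan, red); (Frame, Wendy, red); (Motor, Ivan, gold); (Motor, Wendy, gold); (NULL, Ivan, green); (NULL, Wendy, green)

INNER JOIN keeps only pairs where the ON condition holds.
Matching on a.part_id > b.part_id. A NULL in a compared column never satisfies the condition.
- a[0] part_id=3 → no match; dropped.
- a[1] part_id=5 → 2 match(es) in b → 2 row(s).
- a[2] part_id=NULL → no match; dropped.
- a[3] part_id=5 → 2 match(es) in b → 2 row(s).
- a[4] part_id=3 → no match; dropped.
- a[5] part_id=4 → 2 match(es) in b → 2 row(s).
After projecting and ordering:
a.pname | b.supplier | a.color
Frame | Ivan | red
Frame | Wendy | red
Motor | Ivan | gold
Motor | Wendy | gold
NULL | Ivan | green
NULL | Wendy | green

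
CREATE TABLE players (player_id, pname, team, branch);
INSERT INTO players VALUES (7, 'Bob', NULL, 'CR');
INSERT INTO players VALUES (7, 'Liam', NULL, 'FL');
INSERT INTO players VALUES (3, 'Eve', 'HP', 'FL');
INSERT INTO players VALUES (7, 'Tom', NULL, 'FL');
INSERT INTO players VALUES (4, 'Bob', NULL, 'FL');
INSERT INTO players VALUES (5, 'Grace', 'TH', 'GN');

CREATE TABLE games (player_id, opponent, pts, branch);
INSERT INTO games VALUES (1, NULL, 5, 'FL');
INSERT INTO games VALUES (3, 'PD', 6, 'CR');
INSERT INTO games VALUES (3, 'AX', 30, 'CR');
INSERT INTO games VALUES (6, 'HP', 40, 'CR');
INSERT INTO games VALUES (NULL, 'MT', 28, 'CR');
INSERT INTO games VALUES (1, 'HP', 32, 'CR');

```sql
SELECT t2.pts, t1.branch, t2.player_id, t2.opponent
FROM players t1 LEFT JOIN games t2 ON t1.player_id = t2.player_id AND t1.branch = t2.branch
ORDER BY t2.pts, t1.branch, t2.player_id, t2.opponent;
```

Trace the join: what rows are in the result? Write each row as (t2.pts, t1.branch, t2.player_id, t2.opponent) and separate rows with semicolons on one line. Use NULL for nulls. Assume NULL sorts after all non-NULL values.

LEFT JOIN keeps every row from `players`; unmatched rows get NULL for `games`'s columns.
Matching on t1.player_id = t2.player_id AND t1.branch = t2.branch. A NULL in a compared column never satisfies the condition.
- t1 row (player_id=7, branch=CR): no match → kept, t2 columns NULL.
- t1 row (player_id=7, branch=FL): no match → kept, t2 columns NULL.
- t1 row (player_id=3, branch=FL): no match → kept, t2 columns NULL.
- t1 row (player_id=7, branch=FL): no match → kept, t2 columns NULL.
- t1 row (player_id=4, branch=FL): no match → kept, t2 columns NULL.
- t1 row (player_id=5, branch=GN): no match → kept, t2 columns NULL.
After projecting and ordering:
t2.pts | t1.branch | t2.player_id | t2.opponent
NULL | CR | NULL | NULL
NULL | FL | NULL | NULL
NULL | FL | NULL | NULL
NULL | FL | NULL | NULL
NULL | FL | NULL | NULL
NULL | GN | NULL | NULL

(NULL, CR, NULL, NULL); (NULL, FL, NULL, NULL); (NULL, FL, NULL, NULL); (NULL, FL, NULL, NULL); (NULL, FL, NULL, NULL); (NULL, GN, NULL, NULL)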